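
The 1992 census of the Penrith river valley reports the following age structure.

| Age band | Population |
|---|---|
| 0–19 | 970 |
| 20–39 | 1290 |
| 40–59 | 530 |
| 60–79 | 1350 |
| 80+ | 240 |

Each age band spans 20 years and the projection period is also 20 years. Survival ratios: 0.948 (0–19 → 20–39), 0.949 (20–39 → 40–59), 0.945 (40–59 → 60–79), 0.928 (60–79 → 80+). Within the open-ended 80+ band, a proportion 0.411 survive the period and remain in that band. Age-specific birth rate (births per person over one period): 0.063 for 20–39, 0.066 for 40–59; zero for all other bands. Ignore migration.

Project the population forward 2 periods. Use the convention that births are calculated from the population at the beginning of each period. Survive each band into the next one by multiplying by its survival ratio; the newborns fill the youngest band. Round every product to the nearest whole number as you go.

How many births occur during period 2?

139

Period 1.
Births: 1290 × 0.063 = 81  |  530 × 0.066 = 35 → 116
20–39: 970 × 0.948 = 920
40–59: 1290 × 0.949 = 1224
60–79: 530 × 0.945 = 501
80+: 1350 × 0.928 + 240 × 0.411 = 1253 + 99 = 1352
→ [116, 920, 1224, 501, 1352]
Period 2.
Births: 920 × 0.063 = 58  |  1224 × 0.066 = 81 → 139
20–39: 116 × 0.948 = 110
40–59: 920 × 0.949 = 873
60–79: 1224 × 0.945 = 1157
80+: 501 × 0.928 + 1352 × 0.411 = 465 + 556 = 1021
→ [139, 110, 873, 1157, 1021]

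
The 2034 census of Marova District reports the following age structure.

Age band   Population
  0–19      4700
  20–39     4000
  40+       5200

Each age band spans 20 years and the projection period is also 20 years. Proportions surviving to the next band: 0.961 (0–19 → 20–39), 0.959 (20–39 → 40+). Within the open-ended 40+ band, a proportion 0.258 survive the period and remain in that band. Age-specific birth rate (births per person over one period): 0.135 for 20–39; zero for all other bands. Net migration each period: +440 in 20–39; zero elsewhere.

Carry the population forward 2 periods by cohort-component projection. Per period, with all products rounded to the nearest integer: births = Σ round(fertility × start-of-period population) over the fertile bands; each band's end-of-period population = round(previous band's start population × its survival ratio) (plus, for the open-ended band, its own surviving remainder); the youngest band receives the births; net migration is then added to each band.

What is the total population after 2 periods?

Period 1.
Births: 4000 * 0.135 = 540
20–39: 4700 * 0.961 = 4517
40+: 4000 * 0.959 + 5200 * 0.258 = 3836 + 1342 = 5178
Net migration: 20–39 + 440 → 4957
Giving 540 / 4957 / 5178.
Period 2.
Births: 4957 * 0.135 = 669
20–39: 540 * 0.961 = 519
40+: 4957 * 0.959 + 5178 * 0.258 = 4754 + 1336 = 6090
Net migration: 20–39 + 440 → 959
Giving 669 / 959 / 6090.
Total after period 2: 669 + 959 + 6090 = 7718

7718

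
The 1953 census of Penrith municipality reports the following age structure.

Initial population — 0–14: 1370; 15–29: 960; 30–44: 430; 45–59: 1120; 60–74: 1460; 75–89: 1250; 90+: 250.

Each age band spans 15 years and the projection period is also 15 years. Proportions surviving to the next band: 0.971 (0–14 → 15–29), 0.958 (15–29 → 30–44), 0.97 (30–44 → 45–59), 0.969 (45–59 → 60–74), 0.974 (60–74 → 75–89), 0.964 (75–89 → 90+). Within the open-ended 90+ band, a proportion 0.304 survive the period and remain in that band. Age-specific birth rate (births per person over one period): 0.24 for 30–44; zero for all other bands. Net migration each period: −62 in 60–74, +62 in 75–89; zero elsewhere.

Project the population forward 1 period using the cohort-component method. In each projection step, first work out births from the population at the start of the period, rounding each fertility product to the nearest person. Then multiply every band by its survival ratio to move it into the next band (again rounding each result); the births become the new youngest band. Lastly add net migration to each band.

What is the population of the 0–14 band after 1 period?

Period 1:
Births: 430 × 0.24 = 103
15–29: 1370 × 0.971 = 1330
30–44: 960 × 0.958 = 920
45–59: 430 × 0.97 = 417
60–74: 1120 × 0.969 = 1085
75–89: 1460 × 0.974 = 1422
90+: 1250 × 0.964 + 250 × 0.304 = 1205 + 76 = 1281
Net migration: 60–74 − 62 → 1023; 75–89 + 62 → 1484
End of period: [103, 1330, 920, 417, 1023, 1484, 1281]

103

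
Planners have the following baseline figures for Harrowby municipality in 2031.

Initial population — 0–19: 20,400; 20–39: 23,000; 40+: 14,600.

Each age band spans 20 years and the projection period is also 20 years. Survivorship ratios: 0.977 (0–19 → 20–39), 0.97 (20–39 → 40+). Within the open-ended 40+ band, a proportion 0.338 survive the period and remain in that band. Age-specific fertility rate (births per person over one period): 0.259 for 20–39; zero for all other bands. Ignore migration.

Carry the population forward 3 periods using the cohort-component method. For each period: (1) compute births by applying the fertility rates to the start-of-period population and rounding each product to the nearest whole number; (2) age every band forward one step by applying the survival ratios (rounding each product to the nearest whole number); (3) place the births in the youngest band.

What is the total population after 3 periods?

21842

Let band 1 be 0–19 through band 3 = 40+.
— Period 1 —
Births: 23000 * 0.259 = 5957
Band 2: 20400 * 0.977 = 19931
Band 3: 23000 * 0.97 + 14600 * 0.338 = 22310 + 4935 = 27245
→ [5957, 19931, 27245]
— Period 2 —
Births: 19931 * 0.259 = 5162
Band 2: 5957 * 0.977 = 5820
Band 3: 19931 * 0.97 + 27245 * 0.338 = 19333 + 9209 = 28542
→ [5162, 5820, 28542]
— Period 3 —
Births: 5820 * 0.259 = 1507
Band 2: 5162 * 0.977 = 5043
Band 3: 5820 * 0.97 + 28542 * 0.338 = 5645 + 9647 = 15292
→ [1507, 5043, 15292]
Total after period 3: 1507 + 5043 + 15292 = 21842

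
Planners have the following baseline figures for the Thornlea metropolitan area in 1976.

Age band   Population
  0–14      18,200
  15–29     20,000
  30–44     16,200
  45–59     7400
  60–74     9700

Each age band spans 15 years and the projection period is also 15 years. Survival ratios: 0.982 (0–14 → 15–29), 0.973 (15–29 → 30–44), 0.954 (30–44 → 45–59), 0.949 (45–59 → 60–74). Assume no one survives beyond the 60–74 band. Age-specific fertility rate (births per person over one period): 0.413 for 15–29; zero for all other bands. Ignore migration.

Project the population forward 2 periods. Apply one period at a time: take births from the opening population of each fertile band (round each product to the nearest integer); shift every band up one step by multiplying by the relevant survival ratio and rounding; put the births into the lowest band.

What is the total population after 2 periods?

66113

Numbering the bands 1..5 from youngest to oldest:
— Period 1 —
Births: 20000 × 0.413 = 8260
Band 2: 18200 × 0.982 = 17872
Band 3: 20000 × 0.973 = 19460
Band 4: 16200 × 0.954 = 15455
Band 5: 7400 × 0.949 = 7023
Giving 8260 / 17872 / 19460 / 15455 / 7023.
— Period 2 —
Births: 17872 × 0.413 = 7381
Band 2: 8260 × 0.982 = 8111
Band 3: 17872 × 0.973 = 17389
Band 4: 19460 × 0.954 = 18565
Band 5: 15455 × 0.949 = 14667
Giving 7381 / 8111 / 17389 / 18565 / 14667.
Total after period 2: 7381 + 8111 + 17389 + 18565 + 14667 = 66113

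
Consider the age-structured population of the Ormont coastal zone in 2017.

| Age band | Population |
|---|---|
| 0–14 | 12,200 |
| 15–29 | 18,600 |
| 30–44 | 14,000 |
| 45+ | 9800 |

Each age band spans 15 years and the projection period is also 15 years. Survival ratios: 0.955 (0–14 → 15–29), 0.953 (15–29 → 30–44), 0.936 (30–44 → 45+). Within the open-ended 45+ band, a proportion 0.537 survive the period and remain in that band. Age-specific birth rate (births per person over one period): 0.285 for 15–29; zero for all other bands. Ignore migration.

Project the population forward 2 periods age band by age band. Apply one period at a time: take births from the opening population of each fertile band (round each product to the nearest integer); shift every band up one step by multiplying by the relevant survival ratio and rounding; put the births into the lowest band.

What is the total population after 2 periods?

(Groups numbered youngest = 1 to oldest = 4.)
[period 1]
Births: 18600 * 0.285 = 5301
Group 2: 12200 * 0.955 = 11651
Group 3: 18600 * 0.953 = 17726
Group 4: 14000 * 0.936 + 9800 * 0.537 = 13104 + 5263 = 18367
Giving 5301 / 11651 / 17726 / 18367.
[period 2]
Births: 11651 * 0.285 = 3321
Group 2: 5301 * 0.955 = 5062
Group 3: 11651 * 0.953 = 11103
Group 4: 17726 * 0.936 + 18367 * 0.537 = 16592 + 9863 = 26455
Giving 3321 / 5062 / 11103 / 26455.
Total after period 2: 3321 + 5062 + 11103 + 26455 = 45941

45941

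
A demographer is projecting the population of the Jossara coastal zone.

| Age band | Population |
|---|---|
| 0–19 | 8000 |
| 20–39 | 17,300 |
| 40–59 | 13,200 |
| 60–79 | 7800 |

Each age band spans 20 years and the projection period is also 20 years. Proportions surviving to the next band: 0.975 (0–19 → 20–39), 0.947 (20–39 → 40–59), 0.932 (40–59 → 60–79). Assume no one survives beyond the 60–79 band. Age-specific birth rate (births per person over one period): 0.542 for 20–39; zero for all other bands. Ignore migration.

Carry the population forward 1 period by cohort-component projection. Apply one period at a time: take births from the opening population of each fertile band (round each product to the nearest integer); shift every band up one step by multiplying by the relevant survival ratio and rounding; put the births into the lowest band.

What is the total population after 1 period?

45862

Period 1:
Births: 17300 * 0.542 = 9377
20–39: 8000 * 0.975 = 7800
40–59: 17300 * 0.947 = 16383
60–79: 13200 * 0.932 = 12302
Giving 9377 / 7800 / 16383 / 12302.
Total after period 1: 9377 + 7800 + 16383 + 12302 = 45862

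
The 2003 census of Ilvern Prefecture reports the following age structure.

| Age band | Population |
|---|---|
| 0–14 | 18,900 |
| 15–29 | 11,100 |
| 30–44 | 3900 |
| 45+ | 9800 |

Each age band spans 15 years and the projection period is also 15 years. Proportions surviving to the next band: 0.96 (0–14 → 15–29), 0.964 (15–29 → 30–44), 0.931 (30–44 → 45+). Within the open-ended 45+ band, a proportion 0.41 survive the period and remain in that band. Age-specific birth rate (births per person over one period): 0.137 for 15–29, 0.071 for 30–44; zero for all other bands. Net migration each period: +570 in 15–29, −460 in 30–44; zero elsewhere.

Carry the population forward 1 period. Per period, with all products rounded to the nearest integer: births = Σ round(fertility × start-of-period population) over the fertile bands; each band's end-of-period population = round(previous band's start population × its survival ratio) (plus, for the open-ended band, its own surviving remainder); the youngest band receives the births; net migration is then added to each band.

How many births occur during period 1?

1798

Period 1:
Births: 11100 * 0.137 = 1521  |  3900 * 0.071 = 277 → total 1798
15–29: 18900 * 0.96 = 18144
30–44: 11100 * 0.964 = 10700
45+: 3900 * 0.931 + 9800 * 0.41 = 3631 + 4018 = 7649
Net migration: 15–29 + 570 → 18714; 30–44 − 460 → 10240
Population now: 0–14=1798, 15–29=18714, 30–44=10240, 45+=7649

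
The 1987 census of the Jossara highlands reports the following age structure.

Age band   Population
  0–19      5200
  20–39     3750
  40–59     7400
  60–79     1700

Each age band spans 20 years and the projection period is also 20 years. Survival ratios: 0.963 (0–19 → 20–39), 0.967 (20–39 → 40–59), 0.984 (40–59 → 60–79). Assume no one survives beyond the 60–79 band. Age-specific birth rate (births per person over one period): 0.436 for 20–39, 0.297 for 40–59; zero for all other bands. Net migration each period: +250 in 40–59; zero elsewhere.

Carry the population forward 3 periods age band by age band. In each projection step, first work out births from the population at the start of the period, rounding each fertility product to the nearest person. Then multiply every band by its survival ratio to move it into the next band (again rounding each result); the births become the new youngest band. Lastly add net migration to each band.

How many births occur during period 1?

Numbering the bands 1..4 from youngest to oldest:
Period 1:
Births: 3750 × 0.436 = 1635  |  7400 × 0.297 = 2198 → 3833
Band 2: 5200 × 0.963 = 5008
Band 3: 3750 × 0.967 = 3626
Band 4: 7400 × 0.984 = 7282
Net migration: Band 3 + 250 → 3876
Giving 3833 / 5008 / 3876 / 7282.

3833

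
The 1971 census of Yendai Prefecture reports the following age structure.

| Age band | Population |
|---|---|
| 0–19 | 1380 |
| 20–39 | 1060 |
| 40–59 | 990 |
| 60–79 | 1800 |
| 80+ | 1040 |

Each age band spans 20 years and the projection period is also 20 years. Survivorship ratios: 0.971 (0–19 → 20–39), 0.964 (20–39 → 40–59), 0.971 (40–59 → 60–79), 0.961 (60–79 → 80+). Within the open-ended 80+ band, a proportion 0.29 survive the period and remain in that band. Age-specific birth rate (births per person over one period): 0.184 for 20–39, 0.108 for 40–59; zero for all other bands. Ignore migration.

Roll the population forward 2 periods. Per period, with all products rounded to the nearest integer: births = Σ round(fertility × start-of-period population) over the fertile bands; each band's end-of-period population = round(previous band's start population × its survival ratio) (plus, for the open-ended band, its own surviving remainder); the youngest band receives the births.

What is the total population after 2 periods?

4447

Period 1.
Births: 1060 × 0.184 = 195 ; 990 × 0.108 = 107 ⇒ total 302
20–39: 1380 × 0.971 = 1340
40–59: 1060 × 0.964 = 1022
60–79: 990 × 0.971 = 961
80+: 1800 × 0.961 + 1040 × 0.29 = 1730 + 302 = 2032
→ [302, 1340, 1022, 961, 2032]
Period 2.
Births: 1340 × 0.184 = 247 ; 1022 × 0.108 = 110 ⇒ total 357
20–39: 302 × 0.971 = 293
40–59: 1340 × 0.964 = 1292
60–79: 1022 × 0.971 = 992
80+: 961 × 0.961 + 2032 × 0.29 = 924 + 589 = 1513
→ [357, 293, 1292, 992, 1513]
Total after period 2: 357 + 293 + 1292 + 992 + 1513 = 4447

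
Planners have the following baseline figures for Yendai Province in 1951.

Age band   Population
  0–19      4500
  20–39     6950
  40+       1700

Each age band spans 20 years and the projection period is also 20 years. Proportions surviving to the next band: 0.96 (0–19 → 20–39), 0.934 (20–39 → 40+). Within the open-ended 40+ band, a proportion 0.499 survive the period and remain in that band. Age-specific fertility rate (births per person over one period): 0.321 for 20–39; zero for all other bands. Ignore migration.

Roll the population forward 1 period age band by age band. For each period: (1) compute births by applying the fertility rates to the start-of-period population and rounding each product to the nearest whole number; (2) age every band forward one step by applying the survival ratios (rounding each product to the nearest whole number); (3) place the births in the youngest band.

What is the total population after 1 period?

Numbering the bands 1..3 from youngest to oldest:
After projecting period 1:
Births: 6950 × 0.321 = 2231
Band 2: 4500 × 0.96 = 4320
Band 3: 6950 × 0.934 + 1700 × 0.499 = 6491 + 848 = 7339
→ [2231, 4320, 7339]
Total after period 1: 2231 + 4320 + 7339 = 13890

13890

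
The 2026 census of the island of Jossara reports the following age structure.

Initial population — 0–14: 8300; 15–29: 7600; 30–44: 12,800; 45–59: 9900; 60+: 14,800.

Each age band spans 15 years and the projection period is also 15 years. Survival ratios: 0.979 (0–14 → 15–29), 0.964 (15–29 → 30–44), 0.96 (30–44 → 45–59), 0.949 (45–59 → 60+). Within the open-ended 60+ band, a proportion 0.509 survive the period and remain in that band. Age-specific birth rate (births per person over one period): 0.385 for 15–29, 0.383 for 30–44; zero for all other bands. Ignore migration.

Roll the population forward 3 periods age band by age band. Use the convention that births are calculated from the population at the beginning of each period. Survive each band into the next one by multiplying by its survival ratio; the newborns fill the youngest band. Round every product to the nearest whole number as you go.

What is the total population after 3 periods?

43664

Let group 1 be 0–14 through group 5 = 60+.
Period 1:
Births: 7600 × 0.385 = 2926 ; 12800 × 0.383 = 4902 → 7828
Group 2: 8300 × 0.979 = 8126
Group 3: 7600 × 0.964 = 7326
Group 4: 12800 × 0.96 = 12288
Group 5: 9900 × 0.949 + 14800 × 0.509 = 9395 + 7533 = 16928
Giving 7828 / 8126 / 7326 / 12288 / 16928.
Period 2:
Births: 8126 × 0.385 = 3129 ; 7326 × 0.383 = 2806 → 5935
Group 2: 7828 × 0.979 = 7664
Group 3: 8126 × 0.964 = 7833
Group 4: 7326 × 0.96 = 7033
Group 5: 12288 × 0.949 + 16928 × 0.509 = 11661 + 8616 = 20277
Giving 5935 / 7664 / 7833 / 7033 / 20277.
Period 3:
Births: 7664 × 0.385 = 2951 ; 7833 × 0.383 = 3000 → 5951
Group 2: 5935 × 0.979 = 5810
Group 3: 7664 × 0.964 = 7388
Group 4: 7833 × 0.96 = 7520
Group 5: 7033 × 0.949 + 20277 × 0.509 = 6674 + 10321 = 16995
Giving 5951 / 5810 / 7388 / 7520 / 16995.
Total after period 3: 5951 + 5810 + 7388 + 7520 + 16995 = 43664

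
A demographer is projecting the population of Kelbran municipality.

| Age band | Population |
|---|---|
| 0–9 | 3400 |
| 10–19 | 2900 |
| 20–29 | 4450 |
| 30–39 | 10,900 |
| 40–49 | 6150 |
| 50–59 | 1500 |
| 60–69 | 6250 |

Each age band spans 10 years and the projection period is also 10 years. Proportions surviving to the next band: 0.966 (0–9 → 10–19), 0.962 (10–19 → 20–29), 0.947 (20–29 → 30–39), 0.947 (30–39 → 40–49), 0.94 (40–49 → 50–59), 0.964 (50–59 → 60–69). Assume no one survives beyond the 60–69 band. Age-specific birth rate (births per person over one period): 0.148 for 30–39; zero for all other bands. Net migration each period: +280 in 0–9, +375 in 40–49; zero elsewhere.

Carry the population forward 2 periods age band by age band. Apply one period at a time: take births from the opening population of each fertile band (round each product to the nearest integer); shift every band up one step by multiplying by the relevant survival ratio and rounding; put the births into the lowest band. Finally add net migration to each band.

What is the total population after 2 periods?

28528

Numbering the groups 1..7 from youngest to oldest:
Period 1.
Births: 10900 * 0.148 = 1613
Group 2: 3400 * 0.966 = 3284
Group 3: 2900 * 0.962 = 2790
Group 4: 4450 * 0.947 = 4214
Group 5: 10900 * 0.947 = 10322
Group 6: 6150 * 0.94 = 5781
Group 7: 1500 * 0.964 = 1446
Net migration: Group 1 + 280 → 1893; Group 5 + 375 → 10697
→ [1893, 3284, 2790, 4214, 10697, 5781, 1446]
Period 2.
Births: 4214 * 0.148 = 624
Group 2: 1893 * 0.966 = 1829
Group 3: 3284 * 0.962 = 3159
Group 4: 2790 * 0.947 = 2642
Group 5: 4214 * 0.947 = 3991
Group 6: 10697 * 0.94 = 10055
Group 7: 5781 * 0.964 = 5573
Net migration: Group 1 + 280 → 904; Group 5 + 375 → 4366
→ [904, 1829, 3159, 2642, 4366, 10055, 5573]
Total after period 2: 904 + 1829 + 3159 + 2642 + 4366 + 10055 + 5573 = 28528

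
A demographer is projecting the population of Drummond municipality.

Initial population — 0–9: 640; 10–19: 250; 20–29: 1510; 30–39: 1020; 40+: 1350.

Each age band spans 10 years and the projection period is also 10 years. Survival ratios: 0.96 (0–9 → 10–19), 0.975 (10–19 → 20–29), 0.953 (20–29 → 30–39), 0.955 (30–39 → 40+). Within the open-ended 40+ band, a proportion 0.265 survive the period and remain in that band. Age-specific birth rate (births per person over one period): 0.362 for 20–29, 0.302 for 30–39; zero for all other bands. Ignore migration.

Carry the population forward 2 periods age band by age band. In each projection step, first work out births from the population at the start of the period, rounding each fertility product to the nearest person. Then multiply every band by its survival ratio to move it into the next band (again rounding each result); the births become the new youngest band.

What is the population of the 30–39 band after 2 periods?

233

(Groups numbered youngest = 1 to oldest = 5.)
After projecting period 1:
Births: 1510 × 0.362 = 547, 1020 × 0.302 = 308 — total 855
Group 2: 640 × 0.96 = 614
Group 3: 250 × 0.975 = 244
Group 4: 1510 × 0.953 = 1439
Group 5: 1020 × 0.955 + 1350 × 0.265 = 974 + 358 = 1332
End of period: [855, 614, 244, 1439, 1332]
After projecting period 2:
Births: 244 × 0.362 = 88, 1439 × 0.302 = 435 — total 523
Group 2: 855 × 0.96 = 821
Group 3: 614 × 0.975 = 599
Group 4: 244 × 0.953 = 233
Group 5: 1439 × 0.955 + 1332 × 0.265 = 1374 + 353 = 1727
End of period: [523, 821, 599, 233, 1727]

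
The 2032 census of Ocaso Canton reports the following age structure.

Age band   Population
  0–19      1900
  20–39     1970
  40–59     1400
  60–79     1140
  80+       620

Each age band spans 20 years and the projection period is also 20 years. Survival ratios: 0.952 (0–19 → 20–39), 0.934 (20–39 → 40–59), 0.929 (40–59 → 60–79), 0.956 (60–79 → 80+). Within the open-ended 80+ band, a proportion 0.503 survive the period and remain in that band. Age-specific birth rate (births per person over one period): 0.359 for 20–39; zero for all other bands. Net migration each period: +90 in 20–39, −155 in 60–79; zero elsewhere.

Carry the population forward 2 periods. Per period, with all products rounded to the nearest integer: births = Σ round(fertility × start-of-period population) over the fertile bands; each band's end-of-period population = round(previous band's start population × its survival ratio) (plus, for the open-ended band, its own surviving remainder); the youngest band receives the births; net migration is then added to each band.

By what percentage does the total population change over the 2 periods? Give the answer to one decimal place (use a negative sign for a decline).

-6.5

Period 1:
Births: 1970 * 0.359 = 707
20–39: 1900 * 0.952 = 1809
40–59: 1970 * 0.934 = 1840
60–79: 1400 * 0.929 = 1301
80+: 1140 * 0.956 + 620 * 0.503 = 1090 + 312 = 1402
Net migration: 20–39 + 90 → 1899; 60–79 − 155 → 1146
→ [707, 1899, 1840, 1146, 1402]
Period 2:
Births: 1899 * 0.359 = 682
20–39: 707 * 0.952 = 673
40–59: 1899 * 0.934 = 1774
60–79: 1840 * 0.929 = 1709
80+: 1146 * 0.956 + 1402 * 0.503 = 1096 + 705 = 1801
Net migration: 20–39 + 90 → 763; 60–79 − 155 → 1554
→ [682, 763, 1774, 1554, 1801]
Total: 7030 → 6574; change = -456; percentage change = -6.5%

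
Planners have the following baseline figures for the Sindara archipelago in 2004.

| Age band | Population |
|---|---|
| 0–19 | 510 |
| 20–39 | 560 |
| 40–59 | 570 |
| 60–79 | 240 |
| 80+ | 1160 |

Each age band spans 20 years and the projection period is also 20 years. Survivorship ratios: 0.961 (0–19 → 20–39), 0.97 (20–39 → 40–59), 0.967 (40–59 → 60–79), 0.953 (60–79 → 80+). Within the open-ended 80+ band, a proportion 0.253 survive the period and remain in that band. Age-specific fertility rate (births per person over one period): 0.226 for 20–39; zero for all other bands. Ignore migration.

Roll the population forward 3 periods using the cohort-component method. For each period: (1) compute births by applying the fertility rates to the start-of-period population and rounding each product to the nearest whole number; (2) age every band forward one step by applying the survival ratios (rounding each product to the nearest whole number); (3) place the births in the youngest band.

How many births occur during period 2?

111

Let band 1 be 0–19 through band 5 = 80+.
— Period 1 —
Births: 560 * 0.226 = 127
Band 2: 510 * 0.961 = 490
Band 3: 560 * 0.97 = 543
Band 4: 570 * 0.967 = 551
Band 5: 240 * 0.953 + 1160 * 0.253 = 229 + 293 = 522
→ [127, 490, 543, 551, 522]
— Period 2 —
Births: 490 * 0.226 = 111
Band 2: 127 * 0.961 = 122
Band 3: 490 * 0.97 = 475
Band 4: 543 * 0.967 = 525
Band 5: 551 * 0.953 + 522 * 0.253 = 525 + 132 = 657
→ [111, 122, 475, 525, 657]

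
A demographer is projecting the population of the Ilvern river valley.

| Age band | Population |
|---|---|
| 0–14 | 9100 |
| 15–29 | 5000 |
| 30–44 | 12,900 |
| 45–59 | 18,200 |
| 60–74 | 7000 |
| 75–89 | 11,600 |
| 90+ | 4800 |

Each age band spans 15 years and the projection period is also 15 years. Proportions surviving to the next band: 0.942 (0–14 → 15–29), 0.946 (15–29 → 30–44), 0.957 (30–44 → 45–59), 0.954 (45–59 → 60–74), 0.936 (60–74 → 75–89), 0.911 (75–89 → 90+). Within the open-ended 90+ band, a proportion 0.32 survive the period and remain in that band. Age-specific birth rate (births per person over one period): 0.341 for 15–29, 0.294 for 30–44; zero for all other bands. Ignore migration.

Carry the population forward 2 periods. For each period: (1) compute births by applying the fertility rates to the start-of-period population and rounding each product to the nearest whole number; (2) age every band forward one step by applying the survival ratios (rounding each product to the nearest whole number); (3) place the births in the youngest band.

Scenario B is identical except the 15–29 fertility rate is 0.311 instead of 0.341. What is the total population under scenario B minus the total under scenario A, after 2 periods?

Call the bands 1 to 7, youngest first.
[period 1]
Births: 5000 × 0.341 = 1705 ; 12900 × 0.294 = 3793 → total 5498
Band 2: 9100 × 0.942 = 8572
Band 3: 5000 × 0.946 = 4730
Band 4: 12900 × 0.957 = 12345
Band 5: 18200 × 0.954 = 17363
Band 6: 7000 × 0.936 = 6552
Band 7: 11600 × 0.911 + 4800 × 0.32 = 10568 + 1536 = 12104
Population now: 0–14=5498, 15–29=8572, 30–44=4730, 45–59=12345, 60–74=17363, 75–89=6552, 90+=12104
[period 2]
Births: 8572 × 0.341 = 2923 ; 4730 × 0.294 = 1391 → total 4314
Band 2: 5498 × 0.942 = 5179
Band 3: 8572 × 0.946 = 8109
Band 4: 4730 × 0.957 = 4527
Band 5: 12345 × 0.954 = 11777
Band 6: 17363 × 0.936 = 16252
Band 7: 6552 × 0.911 + 12104 × 0.32 = 5969 + 3873 = 9842
Population now: 0–14=4314, 15–29=5179, 30–44=8109, 45–59=4527, 60–74=11777, 75–89=16252, 90+=9842
Scenario A total after 2 periods: 60000
Scenario B projection —
[period 1]
Births: 5000 × 0.311 = 1555 ; 12900 × 0.294 = 3793 → total 5348
Band 2: 9100 × 0.942 = 8572
Band 3: 5000 × 0.946 = 4730
Band 4: 12900 × 0.957 = 12345
Band 5: 18200 × 0.954 = 17363
Band 6: 7000 × 0.936 = 6552
Band 7: 11600 × 0.911 + 4800 × 0.32 = 10568 + 1536 = 12104
Population now: 0–14=5348, 15–29=8572, 30–44=4730, 45–59=12345, 60–74=17363, 75–89=6552, 90+=12104
[period 2]
Births: 8572 × 0.311 = 2666 ; 4730 × 0.294 = 1391 → total 4057
Band 2: 5348 × 0.942 = 5038
Band 3: 8572 × 0.946 = 8109
Band 4: 4730 × 0.957 = 4527
Band 5: 12345 × 0.954 = 11777
Band 6: 17363 × 0.936 = 16252
Band 7: 6552 × 0.911 + 12104 × 0.32 = 5969 + 3873 = 9842
Population now: 0–14=4057, 15–29=5038, 30–44=8109, 45–59=4527, 60–74=11777, 75–89=16252, 90+=9842
Scenario B total after 2 periods: 59602
Difference B − A = 59602 − 60000 = -398

-398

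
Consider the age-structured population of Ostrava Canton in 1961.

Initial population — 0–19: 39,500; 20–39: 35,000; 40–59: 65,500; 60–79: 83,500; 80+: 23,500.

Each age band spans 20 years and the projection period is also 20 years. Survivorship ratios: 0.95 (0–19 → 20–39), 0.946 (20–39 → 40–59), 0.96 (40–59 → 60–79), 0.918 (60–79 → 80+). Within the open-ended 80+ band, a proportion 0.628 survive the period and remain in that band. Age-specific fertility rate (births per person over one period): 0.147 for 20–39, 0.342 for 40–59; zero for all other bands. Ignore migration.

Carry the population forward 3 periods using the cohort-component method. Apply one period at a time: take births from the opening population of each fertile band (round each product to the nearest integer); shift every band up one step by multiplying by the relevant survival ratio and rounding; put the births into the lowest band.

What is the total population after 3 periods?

Call the bands 1 to 5, youngest first.
After projecting period 1:
Births: 35000 × 0.147 = 5145, 65500 × 0.342 = 22401 — total 27546
Band 2: 39500 × 0.95 = 37525
Band 3: 35000 × 0.946 = 33110
Band 4: 65500 × 0.96 = 62880
Band 5: 83500 × 0.918 + 23500 × 0.628 = 76653 + 14758 = 91411
End of period: [27546, 37525, 33110, 62880, 91411]
After projecting period 2:
Births: 37525 × 0.147 = 5516, 33110 × 0.342 = 11324 — total 16840
Band 2: 27546 × 0.95 = 26169
Band 3: 37525 × 0.946 = 35499
Band 4: 33110 × 0.96 = 31786
Band 5: 62880 × 0.918 + 91411 × 0.628 = 57724 + 57406 = 115130
End of period: [16840, 26169, 35499, 31786, 115130]
After projecting period 3:
Births: 26169 × 0.147 = 3847, 35499 × 0.342 = 12141 — total 15988
Band 2: 16840 × 0.95 = 15998
Band 3: 26169 × 0.946 = 24756
Band 4: 35499 × 0.96 = 34079
Band 5: 31786 × 0.918 + 115130 × 0.628 = 29180 + 72302 = 101482
End of period: [15988, 15998, 24756, 34079, 101482]
Total after period 3: 15988 + 15998 + 24756 + 34079 + 101482 = 192303

192303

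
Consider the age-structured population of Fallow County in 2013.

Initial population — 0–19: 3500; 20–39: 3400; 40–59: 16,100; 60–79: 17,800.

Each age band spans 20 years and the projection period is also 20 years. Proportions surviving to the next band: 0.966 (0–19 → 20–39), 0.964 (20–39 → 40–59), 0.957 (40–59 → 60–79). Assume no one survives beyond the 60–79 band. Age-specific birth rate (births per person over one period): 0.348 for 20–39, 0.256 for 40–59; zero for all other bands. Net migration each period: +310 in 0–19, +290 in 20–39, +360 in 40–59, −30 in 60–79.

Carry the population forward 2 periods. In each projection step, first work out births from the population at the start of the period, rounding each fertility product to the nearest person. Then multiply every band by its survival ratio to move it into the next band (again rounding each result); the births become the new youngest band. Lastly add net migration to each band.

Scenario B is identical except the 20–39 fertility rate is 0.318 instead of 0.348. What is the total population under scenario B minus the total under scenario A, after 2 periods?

Call the bands 1 to 4, youngest first.
After projecting period 1:
Births: 3400 × 0.348 = 1183, 16100 × 0.256 = 4122 → 5305
Band 2: 3500 × 0.966 = 3381
Band 3: 3400 × 0.964 = 3278
Band 4: 16100 × 0.957 = 15408
Net migration: Band 1 + 310 → 5615; Band 2 + 290 → 3671; Band 3 + 360 → 3638; Band 4 − 30 → 15378
→ [5615, 3671, 3638, 15378]
After projecting period 2:
Births: 3671 × 0.348 = 1278, 3638 × 0.256 = 931 → 2209
Band 2: 5615 × 0.966 = 5424
Band 3: 3671 × 0.964 = 3539
Band 4: 3638 × 0.957 = 3482
Net migration: Band 1 + 310 → 2519; Band 2 + 290 → 5714; Band 3 + 360 → 3899; Band 4 − 30 → 3452
→ [2519, 5714, 3899, 3452]
Scenario A total after 2 periods: 15584
Scenario B projection —
After projecting period 1:
Births: 3400 × 0.318 = 1081, 16100 × 0.256 = 4122 → 5203
Band 2: 3500 × 0.966 = 3381
Band 3: 3400 × 0.964 = 3278
Band 4: 16100 × 0.957 = 15408
Net migration: Band 1 + 310 → 5513; Band 2 + 290 → 3671; Band 3 + 360 → 3638; Band 4 − 30 → 15378
→ [5513, 3671, 3638, 15378]
After projecting period 2:
Births: 3671 × 0.318 = 1167, 3638 × 0.256 = 931 → 2098
Band 2: 5513 × 0.966 = 5326
Band 3: 3671 × 0.964 = 3539
Band 4: 3638 × 0.957 = 3482
Net migration: Band 1 + 310 → 2408; Band 2 + 290 → 5616; Band 3 + 360 → 3899; Band 4 − 30 → 3452
→ [2408, 5616, 3899, 3452]
Scenario B total after 2 periods: 15375
Difference B − A = 15375 − 15584 = -209

-209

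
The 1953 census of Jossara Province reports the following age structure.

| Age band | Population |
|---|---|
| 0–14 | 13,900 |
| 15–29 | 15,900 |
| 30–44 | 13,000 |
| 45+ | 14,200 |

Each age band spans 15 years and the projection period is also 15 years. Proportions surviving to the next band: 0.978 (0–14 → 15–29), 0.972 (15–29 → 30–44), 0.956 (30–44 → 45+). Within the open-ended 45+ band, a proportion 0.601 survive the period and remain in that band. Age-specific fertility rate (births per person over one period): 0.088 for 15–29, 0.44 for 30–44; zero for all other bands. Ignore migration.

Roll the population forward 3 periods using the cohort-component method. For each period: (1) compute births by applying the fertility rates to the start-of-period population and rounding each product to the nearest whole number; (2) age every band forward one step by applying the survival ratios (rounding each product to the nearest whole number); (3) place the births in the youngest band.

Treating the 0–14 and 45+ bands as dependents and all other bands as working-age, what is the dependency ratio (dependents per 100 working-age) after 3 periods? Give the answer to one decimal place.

Numbering the groups 1..4 from youngest to oldest:
[period 1]
Births: 15900 × 0.088 = 1399  |  13000 × 0.44 = 5720 — total 7119
Group 2: 13900 × 0.978 = 13594
Group 3: 15900 × 0.972 = 15455
Group 4: 13000 × 0.956 + 14200 × 0.601 = 12428 + 8534 = 20962
→ [7119, 13594, 15455, 20962]
[period 2]
Births: 13594 × 0.088 = 1196  |  15455 × 0.44 = 6800 — total 7996
Group 2: 7119 × 0.978 = 6962
Group 3: 13594 × 0.972 = 13213
Group 4: 15455 × 0.956 + 20962 × 0.601 = 14775 + 12598 = 27373
→ [7996, 6962, 13213, 27373]
[period 3]
Births: 6962 × 0.088 = 613  |  13213 × 0.44 = 5814 — total 6427
Group 2: 7996 × 0.978 = 7820
Group 3: 6962 × 0.972 = 6767
Group 4: 13213 × 0.956 + 27373 × 0.601 = 12632 + 16451 = 29083
→ [6427, 7820, 6767, 29083]
Dependents (band 0–14 + band 45+) = 6427 + 29083 = 35510; working-age = 14587; ratio = 35510/14587 × 100 = 243.4

243.4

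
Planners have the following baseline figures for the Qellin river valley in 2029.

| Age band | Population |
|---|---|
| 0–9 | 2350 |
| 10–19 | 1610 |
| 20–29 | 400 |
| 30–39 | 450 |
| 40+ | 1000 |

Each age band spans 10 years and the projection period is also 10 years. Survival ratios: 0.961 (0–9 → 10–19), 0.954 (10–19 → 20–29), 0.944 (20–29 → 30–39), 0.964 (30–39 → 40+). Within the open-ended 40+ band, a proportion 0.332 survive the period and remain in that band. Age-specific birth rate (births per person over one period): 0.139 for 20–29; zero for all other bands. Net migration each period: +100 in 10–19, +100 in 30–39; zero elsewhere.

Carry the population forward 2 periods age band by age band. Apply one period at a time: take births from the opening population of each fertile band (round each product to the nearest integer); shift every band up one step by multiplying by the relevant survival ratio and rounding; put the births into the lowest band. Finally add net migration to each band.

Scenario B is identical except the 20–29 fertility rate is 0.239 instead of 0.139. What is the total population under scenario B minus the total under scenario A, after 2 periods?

— Period 1 —
Births: 400 * 0.139 = 56
10–19: 2350 * 0.961 = 2258
20–29: 1610 * 0.954 = 1536
30–39: 400 * 0.944 = 378
40+: 450 * 0.964 + 1000 * 0.332 = 434 + 332 = 766
Net migration: 10–19 + 100 → 2358; 30–39 + 100 → 478
Giving 56 / 2358 / 1536 / 478 / 766.
— Period 2 —
Births: 1536 * 0.139 = 214
10–19: 56 * 0.961 = 54
20–29: 2358 * 0.954 = 2250
30–39: 1536 * 0.944 = 1450
40+: 478 * 0.964 + 766 * 0.332 = 461 + 254 = 715
Net migration: 10–19 + 100 → 154; 30–39 + 100 → 1550
Giving 214 / 154 / 2250 / 1550 / 715.
Scenario A total after 2 periods: 4883
Scenario B projection —
— Period 1 —
Births: 400 * 0.239 = 96
10–19: 2350 * 0.961 = 2258
20–29: 1610 * 0.954 = 1536
30–39: 400 * 0.944 = 378
40+: 450 * 0.964 + 1000 * 0.332 = 434 + 332 = 766
Net migration: 10–19 + 100 → 2358; 30–39 + 100 → 478
Giving 96 / 2358 / 1536 / 478 / 766.
— Period 2 —
Births: 1536 * 0.239 = 367
10–19: 96 * 0.961 = 92
20–29: 2358 * 0.954 = 2250
30–39: 1536 * 0.944 = 1450
40+: 478 * 0.964 + 766 * 0.332 = 461 + 254 = 715
Net migration: 10–19 + 100 → 192; 30–39 + 100 → 1550
Giving 367 / 192 / 2250 / 1550 / 715.
Scenario B total after 2 periods: 5074
Difference B − A = 5074 − 4883 = 191

191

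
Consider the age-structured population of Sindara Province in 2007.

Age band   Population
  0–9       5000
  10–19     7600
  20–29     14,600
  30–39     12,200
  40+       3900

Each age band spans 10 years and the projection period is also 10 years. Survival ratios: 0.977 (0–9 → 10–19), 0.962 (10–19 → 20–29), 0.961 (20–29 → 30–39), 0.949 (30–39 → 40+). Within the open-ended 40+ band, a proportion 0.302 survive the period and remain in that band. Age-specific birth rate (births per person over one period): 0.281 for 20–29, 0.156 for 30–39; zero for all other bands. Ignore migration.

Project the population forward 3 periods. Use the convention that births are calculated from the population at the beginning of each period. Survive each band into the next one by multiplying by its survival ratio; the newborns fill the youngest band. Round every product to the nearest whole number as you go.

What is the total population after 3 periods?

28574

Numbering the bands 1..5 from youngest to oldest:
Period 1.
Births: 14600 × 0.281 = 4103  |  12200 × 0.156 = 1903 — total 6006
Band 2: 5000 × 0.977 = 4885
Band 3: 7600 × 0.962 = 7311
Band 4: 14600 × 0.961 = 14031
Band 5: 12200 × 0.949 + 3900 × 0.302 = 11578 + 1178 = 12756
End of period: [6006, 4885, 7311, 14031, 12756]
Period 2.
Births: 7311 × 0.281 = 2054  |  14031 × 0.156 = 2189 — total 4243
Band 2: 6006 × 0.977 = 5868
Band 3: 4885 × 0.962 = 4699
Band 4: 7311 × 0.961 = 7026
Band 5: 14031 × 0.949 + 12756 × 0.302 = 13315 + 3852 = 17167
End of period: [4243, 5868, 4699, 7026, 17167]
Period 3.
Births: 4699 × 0.281 = 1320  |  7026 × 0.156 = 1096 — total 2416
Band 2: 4243 × 0.977 = 4145
Band 3: 5868 × 0.962 = 5645
Band 4: 4699 × 0.961 = 4516
Band 5: 7026 × 0.949 + 17167 × 0.302 = 6668 + 5184 = 11852
End of period: [2416, 4145, 5645, 4516, 11852]
Total after period 3: 2416 + 4145 + 5645 + 4516 + 11852 = 28574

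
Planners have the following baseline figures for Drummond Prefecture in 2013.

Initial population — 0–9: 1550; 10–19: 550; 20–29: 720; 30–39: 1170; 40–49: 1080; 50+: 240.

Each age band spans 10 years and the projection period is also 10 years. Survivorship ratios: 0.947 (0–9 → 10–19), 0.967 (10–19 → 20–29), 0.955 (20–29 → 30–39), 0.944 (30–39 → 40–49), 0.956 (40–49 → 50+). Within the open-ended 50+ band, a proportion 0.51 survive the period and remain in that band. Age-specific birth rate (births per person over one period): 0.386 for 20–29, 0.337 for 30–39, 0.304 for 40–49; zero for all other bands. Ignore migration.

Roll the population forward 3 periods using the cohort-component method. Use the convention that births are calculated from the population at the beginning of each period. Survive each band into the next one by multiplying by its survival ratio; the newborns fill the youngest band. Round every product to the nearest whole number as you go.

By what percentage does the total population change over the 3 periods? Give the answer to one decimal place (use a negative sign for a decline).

Period 1.
Births: 720 * 0.386 = 278, 1170 * 0.337 = 394, 1080 * 0.304 = 328 → 1000
10–19: 1550 * 0.947 = 1468
20–29: 550 * 0.967 = 532
30–39: 720 * 0.955 = 688
40–49: 1170 * 0.944 = 1104
50+: 1080 * 0.956 + 240 * 0.51 = 1032 + 122 = 1154
Giving 1000 / 1468 / 532 / 688 / 1104 / 1154.
Period 2.
Births: 532 * 0.386 = 205, 688 * 0.337 = 232, 1104 * 0.304 = 336 → 773
10–19: 1000 * 0.947 = 947
20–29: 1468 * 0.967 = 1420
30–39: 532 * 0.955 = 508
40–49: 688 * 0.944 = 649
50+: 1104 * 0.956 + 1154 * 0.51 = 1055 + 589 = 1644
Giving 773 / 947 / 1420 / 508 / 649 / 1644.
Period 3.
Births: 1420 * 0.386 = 548, 508 * 0.337 = 171, 649 * 0.304 = 197 → 916
10–19: 773 * 0.947 = 732
20–29: 947 * 0.967 = 916
30–39: 1420 * 0.955 = 1356
40–49: 508 * 0.944 = 480
50+: 649 * 0.956 + 1644 * 0.51 = 620 + 838 = 1458
Giving 916 / 732 / 916 / 1356 / 480 / 1458.
Total: 5310 → 5858; change = 548; percentage change = 10.3%

10.3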